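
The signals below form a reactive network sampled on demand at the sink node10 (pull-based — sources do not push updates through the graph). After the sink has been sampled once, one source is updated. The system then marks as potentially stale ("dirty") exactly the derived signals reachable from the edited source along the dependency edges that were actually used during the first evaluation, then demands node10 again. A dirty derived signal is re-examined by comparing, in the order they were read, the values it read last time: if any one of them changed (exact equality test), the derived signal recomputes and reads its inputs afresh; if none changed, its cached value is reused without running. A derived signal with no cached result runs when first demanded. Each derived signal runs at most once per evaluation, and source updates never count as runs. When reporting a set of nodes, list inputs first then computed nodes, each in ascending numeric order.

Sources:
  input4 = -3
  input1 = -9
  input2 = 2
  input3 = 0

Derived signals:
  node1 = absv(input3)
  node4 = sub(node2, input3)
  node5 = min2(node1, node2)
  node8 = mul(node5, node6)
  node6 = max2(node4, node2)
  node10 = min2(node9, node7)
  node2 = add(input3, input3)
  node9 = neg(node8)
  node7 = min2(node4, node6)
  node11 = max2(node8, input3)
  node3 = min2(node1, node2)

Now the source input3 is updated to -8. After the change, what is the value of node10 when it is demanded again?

Initial pass — values computed on the first demand:
  node1 = absv(0) = 0
  node2 = add(0, 0) = 0
  node4 = sub(0, 0) = 0
  node5 = min2(0, 0) = 0
  node6 = max2(0, 0) = 0
  node7 = min2(0, 0) = 0
  node8 = mul(0, 0) = 0
  node9 = neg(0) = 0
  node10 = min2(0, 0) = 0

Second demand — change propagation:
  node1: re-runs because input3 0->-8; new result 8.
  node2: re-runs because input3 0->-8; input3 0->-8; new result -16.
  node4: re-runs because node2 0->-16; input3 0->-8; new result -8.
  node5: re-runs because node1 0->8; node2 0->-16; new result -16.
  node6: re-runs because node4 0->-8; node2 0->-16; new result -8.
  node7: re-runs because node4 0->-8; node6 0->-8; new result -8.
  node8: re-runs because node5 0->-16; node6 0->-8; new result 128.
  node9: re-runs because node8 0->128; new result -128.
  node10: re-runs because node9 0->-128; node7 0->-8; new result -128.

node10 now evaluates to -128.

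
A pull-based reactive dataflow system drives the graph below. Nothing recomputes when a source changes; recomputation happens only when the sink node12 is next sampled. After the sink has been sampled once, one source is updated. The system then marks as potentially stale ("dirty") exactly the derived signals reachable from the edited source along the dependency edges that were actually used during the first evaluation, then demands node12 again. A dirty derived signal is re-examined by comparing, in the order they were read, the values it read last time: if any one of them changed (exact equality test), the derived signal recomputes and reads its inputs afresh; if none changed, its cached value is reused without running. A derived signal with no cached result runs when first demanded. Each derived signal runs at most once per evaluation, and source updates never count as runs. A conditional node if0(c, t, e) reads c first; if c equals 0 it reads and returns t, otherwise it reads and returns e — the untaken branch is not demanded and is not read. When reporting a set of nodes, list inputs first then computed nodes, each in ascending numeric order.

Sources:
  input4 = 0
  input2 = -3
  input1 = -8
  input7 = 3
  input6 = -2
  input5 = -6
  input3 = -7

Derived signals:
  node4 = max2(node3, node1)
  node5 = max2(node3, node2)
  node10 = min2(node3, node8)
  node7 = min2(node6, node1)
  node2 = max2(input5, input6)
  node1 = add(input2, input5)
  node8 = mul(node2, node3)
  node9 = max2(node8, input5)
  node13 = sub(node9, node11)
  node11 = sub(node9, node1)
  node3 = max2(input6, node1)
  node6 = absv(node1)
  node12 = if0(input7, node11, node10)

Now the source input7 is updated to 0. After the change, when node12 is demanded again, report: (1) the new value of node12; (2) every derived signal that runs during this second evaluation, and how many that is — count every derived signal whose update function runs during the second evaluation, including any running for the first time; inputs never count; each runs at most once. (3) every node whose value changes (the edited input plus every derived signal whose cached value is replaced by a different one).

New value of node12: 13.
Derived signals that run: node9, node11, node12 — 3 in total.
Values that change: input7, node12.
Key observation: a condition flipped, so demand reaches new nodes — node9, node11 run for the first time.

First evaluation (everything demanded from the output):
  node1 = add(-3, -6) = -9
  node2 = max2(-6, -2) = -2
  node3 = max2(-2, -9) = -2
  node8 = mul(-2, -2) = 4
  node10 = min2(-2, 4) = -2
  node12 = if0(input7=3 -> else branch node10) = -2

Propagation after the edit:
  node9: demanded for the first time — runs, produces 4.
  node11: demanded for the first time — runs, produces 13.
  node12: runs — input7 3->0; result 13.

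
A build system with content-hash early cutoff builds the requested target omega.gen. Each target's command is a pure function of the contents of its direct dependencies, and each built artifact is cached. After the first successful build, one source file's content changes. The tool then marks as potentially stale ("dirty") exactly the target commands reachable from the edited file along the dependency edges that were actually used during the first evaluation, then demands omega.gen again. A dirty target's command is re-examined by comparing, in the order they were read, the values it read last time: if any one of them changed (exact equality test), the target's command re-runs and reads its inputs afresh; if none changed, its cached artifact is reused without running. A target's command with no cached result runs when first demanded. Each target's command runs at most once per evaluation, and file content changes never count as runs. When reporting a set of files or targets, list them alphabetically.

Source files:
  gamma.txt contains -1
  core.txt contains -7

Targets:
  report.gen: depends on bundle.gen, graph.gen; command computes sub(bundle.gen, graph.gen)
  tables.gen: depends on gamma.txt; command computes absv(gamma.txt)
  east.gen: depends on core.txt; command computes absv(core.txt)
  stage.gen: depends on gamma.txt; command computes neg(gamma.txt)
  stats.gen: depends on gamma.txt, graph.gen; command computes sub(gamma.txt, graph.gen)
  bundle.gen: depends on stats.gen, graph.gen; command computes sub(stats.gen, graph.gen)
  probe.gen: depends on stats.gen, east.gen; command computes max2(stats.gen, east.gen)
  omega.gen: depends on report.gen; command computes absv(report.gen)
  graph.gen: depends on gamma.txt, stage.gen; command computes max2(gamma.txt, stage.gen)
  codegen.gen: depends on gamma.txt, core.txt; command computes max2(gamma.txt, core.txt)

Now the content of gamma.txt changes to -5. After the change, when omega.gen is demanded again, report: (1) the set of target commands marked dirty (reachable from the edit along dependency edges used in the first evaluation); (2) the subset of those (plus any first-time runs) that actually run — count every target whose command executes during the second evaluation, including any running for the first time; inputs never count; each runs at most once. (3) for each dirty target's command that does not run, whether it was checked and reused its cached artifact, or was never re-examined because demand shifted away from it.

First evaluation (everything demanded from the output):
  stage.gen = neg(-1) = 1
  graph.gen = max2(-1, 1) = 1
  stats.gen = sub(-1, 1) = -2
  bundle.gen = sub(-2, 1) = -3
  report.gen = sub(-3, 1) = -4
  omega.gen = absv(-4) = 4

Propagation after the edit:
  stage.gen: runs — gamma.txt -1->-5; result 5.
  graph.gen: runs — gamma.txt -1->-5; stage.gen 1->5; result 5.
  stats.gen: runs — gamma.txt -1->-5; graph.gen 1->5; result -10.
  bundle.gen: runs — stats.gen -2->-10; graph.gen 1->5; result -15.
  report.gen: runs — bundle.gen -3->-15; graph.gen 1->5; result -20.
  omega.gen: runs — report.gen -4->-20; result 20.

Marked dirty: bundle.gen, graph.gen, omega.gen, report.gen, stage.gen, stats.gen.
Target commands that run: bundle.gen, graph.gen, omega.gen, report.gen, stage.gen, stats.gen — 6 in total.
Every dirty target's command ran.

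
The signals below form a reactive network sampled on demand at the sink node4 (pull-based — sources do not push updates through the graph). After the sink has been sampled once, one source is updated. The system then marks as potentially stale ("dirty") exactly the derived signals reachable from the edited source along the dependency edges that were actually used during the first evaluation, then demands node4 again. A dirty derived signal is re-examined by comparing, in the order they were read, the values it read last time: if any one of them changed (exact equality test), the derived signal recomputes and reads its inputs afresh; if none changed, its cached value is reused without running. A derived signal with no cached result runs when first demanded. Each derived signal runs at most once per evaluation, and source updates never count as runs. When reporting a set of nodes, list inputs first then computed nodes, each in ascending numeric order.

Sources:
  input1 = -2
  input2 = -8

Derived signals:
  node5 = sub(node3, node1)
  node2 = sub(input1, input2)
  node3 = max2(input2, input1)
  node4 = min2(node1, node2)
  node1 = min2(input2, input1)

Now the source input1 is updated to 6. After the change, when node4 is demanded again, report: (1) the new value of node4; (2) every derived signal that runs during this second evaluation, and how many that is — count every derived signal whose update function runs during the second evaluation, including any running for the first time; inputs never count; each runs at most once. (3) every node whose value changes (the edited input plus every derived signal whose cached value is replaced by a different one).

node4 now evaluates to -8.
Run set: node1, node2, node4 (3 run).
Changed values: input1, node2.

Initial pass — values computed on the first demand:
  node1 = min2(-8, -2) = -8
  node2 = sub(-2, -8) = 6
  node4 = min2(-8, 6) = -8

Second demand — change propagation:
  node1: re-runs because input1 -2->6; new result -8 (unchanged).
  node2: re-runs because input1 -2->6; new result 14.
  node4: re-runs because node2 6->14; new result -8 (unchanged).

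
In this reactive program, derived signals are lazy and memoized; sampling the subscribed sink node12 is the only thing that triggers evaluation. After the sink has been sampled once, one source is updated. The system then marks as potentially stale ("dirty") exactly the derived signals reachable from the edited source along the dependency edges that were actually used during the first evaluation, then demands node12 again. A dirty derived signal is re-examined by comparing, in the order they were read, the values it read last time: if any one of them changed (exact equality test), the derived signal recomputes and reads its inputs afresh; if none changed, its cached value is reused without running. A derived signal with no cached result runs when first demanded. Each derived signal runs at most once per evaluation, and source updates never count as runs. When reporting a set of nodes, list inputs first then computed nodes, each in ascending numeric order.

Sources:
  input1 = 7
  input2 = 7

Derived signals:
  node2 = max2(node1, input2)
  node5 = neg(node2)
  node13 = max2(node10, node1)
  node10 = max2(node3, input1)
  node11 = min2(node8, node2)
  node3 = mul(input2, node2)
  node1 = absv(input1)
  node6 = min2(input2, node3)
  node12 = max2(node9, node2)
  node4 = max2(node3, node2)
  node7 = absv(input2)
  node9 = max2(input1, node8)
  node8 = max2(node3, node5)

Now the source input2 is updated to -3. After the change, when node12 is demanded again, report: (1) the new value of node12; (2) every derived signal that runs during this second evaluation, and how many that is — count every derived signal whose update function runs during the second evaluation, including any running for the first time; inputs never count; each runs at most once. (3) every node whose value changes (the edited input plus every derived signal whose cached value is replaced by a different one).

Demanding node12 again yields 7.
5 derived signals run: node2, node3, node8, node9, node12.
The nodes whose values change: input2, node3, node8, node9, node12.
Note where the cutoff bites: node5 is checked, finds nothing changed, and keeps its cache.

First demand of the output computes:
  node1 = absv(7) = 7
  node2 = max2(7, 7) = 7
  node3 = mul(7, 7) = 49
  node5 = neg(7) = -7
  node8 = max2(49, -7) = 49
  node9 = max2(7, 49) = 49
  node12 = max2(49, 7) = 49

After the edit, cleaning proceeds:
  node2: a read changed (input2 7->-3) — executes, giving 7 — identical to its old value.
  node3: a read changed (input2 7->-3) — executes, giving -21.
  node5: dirty, but its reads are unchanged (node2 unchanged); cached -7 stands.
  node8: a read changed (node3 49->-21) — executes, giving -7.
  node9: a read changed (node8 49->-7) — executes, giving 7.
  node12: a read changed (node9 49->7) — executes, giving 7.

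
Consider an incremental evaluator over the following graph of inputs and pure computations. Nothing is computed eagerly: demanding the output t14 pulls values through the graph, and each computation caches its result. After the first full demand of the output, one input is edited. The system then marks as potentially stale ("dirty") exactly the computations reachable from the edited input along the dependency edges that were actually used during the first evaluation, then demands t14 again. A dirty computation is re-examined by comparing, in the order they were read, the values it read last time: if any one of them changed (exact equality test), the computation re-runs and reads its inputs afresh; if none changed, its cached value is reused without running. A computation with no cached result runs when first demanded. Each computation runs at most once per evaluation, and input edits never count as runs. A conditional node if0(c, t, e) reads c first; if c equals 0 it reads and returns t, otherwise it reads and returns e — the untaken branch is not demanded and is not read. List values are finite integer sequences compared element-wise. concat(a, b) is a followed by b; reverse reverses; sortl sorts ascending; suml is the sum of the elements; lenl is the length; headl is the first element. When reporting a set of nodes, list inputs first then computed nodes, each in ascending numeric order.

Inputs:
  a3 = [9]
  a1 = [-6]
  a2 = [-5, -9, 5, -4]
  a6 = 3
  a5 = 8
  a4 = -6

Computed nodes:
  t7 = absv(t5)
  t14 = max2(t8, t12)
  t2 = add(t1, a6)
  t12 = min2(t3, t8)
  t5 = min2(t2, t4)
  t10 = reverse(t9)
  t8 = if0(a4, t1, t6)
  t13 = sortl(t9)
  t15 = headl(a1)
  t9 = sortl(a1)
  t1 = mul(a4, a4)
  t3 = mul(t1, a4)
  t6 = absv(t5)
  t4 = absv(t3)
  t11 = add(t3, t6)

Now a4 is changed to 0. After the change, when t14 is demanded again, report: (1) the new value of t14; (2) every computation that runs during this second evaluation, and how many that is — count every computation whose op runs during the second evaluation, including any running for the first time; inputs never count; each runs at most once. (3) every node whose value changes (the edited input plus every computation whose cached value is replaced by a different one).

Initial pass — values computed on the first demand:
  t1 = mul(-6, -6) = 36
  t2 = add(36, 3) = 39
  t3 = mul(36, -6) = -216
  t4 = absv(-216) = 216
  t5 = min2(39, 216) = 39
  t6 = absv(39) = 39
  t8 = if0(a4=-6 -> else branch t6) = 39
  t12 = min2(-216, 39) = -216
  t14 = max2(39, -216) = 39

Second demand — change propagation:
  t1: re-runs because a4 -6->0; a4 -6->0; new result 0.
  t2: dirty yet unreached — the second evaluation never asks for it.
  t3: re-runs because t1 36->0; a4 -6->0; new result 0.
  t4: dirty yet unreached — the second evaluation never asks for it.
  t5: dirty yet unreached — the second evaluation never asks for it.
  t6: dirty yet unreached — the second evaluation never asks for it.
  t8: re-runs because a4 -6->0; new result 0.
  t12: re-runs because t3 -216->0; t8 39->0; new result 0.
  t14: re-runs because t8 39->0; t12 -216->0; new result 0.

The important point: the flipped condition redirects demand; t2, t4, t5, t6 are left stale, never re-checked.

t14 now evaluates to 0.
Run set: t1, t3, t8, t12, t14 (5 run).
Changed values: a4, t1, t3, t8, t12, t14.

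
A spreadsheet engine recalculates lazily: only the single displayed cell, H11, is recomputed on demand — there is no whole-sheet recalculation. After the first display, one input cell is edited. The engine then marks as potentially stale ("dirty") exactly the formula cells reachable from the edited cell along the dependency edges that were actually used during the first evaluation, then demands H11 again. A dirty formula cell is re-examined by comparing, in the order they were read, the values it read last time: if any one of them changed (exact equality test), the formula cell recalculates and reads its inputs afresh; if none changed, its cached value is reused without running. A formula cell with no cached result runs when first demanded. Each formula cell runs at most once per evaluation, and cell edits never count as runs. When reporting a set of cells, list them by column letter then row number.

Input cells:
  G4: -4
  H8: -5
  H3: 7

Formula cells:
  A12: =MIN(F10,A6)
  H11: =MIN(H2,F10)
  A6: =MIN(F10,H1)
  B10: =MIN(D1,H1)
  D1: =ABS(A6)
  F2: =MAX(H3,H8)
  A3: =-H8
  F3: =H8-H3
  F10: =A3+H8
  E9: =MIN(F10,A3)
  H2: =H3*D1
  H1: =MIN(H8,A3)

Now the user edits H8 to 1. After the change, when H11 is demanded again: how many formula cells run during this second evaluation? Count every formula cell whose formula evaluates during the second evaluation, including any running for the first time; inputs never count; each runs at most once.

Formula cells that run: A3, A6, D1, F10, H1, H2, H11 — 7 in total.

First evaluation (everything demanded from the output):
  A3 = -(-5) = 5
  F10 = 5 + -5 = 0
  H1 = MIN(-5, 5) = -5
  A6 = MIN(0, -5) = -5
  D1 = ABS(-5) = 5
  H2 = 7 * 5 = 35
  H11 = MIN(35, 0) = 0

Propagation after the edit:
  A3: runs — H8 -5->1; result -1.
  F10: runs — A3 5->-1; H8 -5->1; result 0 (same value as before).
  H1: runs — H8 -5->1; A3 5->-1; result -1.
  A6: runs — H1 -5->-1; result -1.
  D1: runs — A6 -5->-1; result 1.
  H2: runs — D1 5->1; result 7.
  H11: runs — H2 35->7; result 0 (same value as before).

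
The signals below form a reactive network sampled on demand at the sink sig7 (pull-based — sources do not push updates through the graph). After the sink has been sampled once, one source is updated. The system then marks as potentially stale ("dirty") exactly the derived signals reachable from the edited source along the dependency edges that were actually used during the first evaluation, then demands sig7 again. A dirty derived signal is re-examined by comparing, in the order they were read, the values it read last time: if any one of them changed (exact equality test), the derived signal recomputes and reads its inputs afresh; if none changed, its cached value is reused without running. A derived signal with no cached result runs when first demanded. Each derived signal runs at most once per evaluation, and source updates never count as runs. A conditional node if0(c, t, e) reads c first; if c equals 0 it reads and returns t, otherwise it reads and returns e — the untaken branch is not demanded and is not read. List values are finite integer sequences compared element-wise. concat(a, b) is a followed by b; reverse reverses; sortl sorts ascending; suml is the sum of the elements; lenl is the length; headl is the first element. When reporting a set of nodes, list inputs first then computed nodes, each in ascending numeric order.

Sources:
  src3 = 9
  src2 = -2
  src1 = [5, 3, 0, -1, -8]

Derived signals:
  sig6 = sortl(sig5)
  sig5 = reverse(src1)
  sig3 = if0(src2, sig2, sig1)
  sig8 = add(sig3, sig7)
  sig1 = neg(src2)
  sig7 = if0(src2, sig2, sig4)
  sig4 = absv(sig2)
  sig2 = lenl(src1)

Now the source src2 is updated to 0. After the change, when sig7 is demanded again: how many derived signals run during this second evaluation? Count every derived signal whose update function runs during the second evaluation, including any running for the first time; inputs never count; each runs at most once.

Run set: sig7 (1 run).

Initial pass — values computed on the first demand:
  sig2 = lenl([5, 3, 0, -1, -8]) = 5
  sig4 = absv(5) = 5
  sig7 = if0(src2=-2 -> else branch sig4) = 5

Second demand — change propagation:
  sig7: re-runs because src2 -2->0; new result 5 (unchanged).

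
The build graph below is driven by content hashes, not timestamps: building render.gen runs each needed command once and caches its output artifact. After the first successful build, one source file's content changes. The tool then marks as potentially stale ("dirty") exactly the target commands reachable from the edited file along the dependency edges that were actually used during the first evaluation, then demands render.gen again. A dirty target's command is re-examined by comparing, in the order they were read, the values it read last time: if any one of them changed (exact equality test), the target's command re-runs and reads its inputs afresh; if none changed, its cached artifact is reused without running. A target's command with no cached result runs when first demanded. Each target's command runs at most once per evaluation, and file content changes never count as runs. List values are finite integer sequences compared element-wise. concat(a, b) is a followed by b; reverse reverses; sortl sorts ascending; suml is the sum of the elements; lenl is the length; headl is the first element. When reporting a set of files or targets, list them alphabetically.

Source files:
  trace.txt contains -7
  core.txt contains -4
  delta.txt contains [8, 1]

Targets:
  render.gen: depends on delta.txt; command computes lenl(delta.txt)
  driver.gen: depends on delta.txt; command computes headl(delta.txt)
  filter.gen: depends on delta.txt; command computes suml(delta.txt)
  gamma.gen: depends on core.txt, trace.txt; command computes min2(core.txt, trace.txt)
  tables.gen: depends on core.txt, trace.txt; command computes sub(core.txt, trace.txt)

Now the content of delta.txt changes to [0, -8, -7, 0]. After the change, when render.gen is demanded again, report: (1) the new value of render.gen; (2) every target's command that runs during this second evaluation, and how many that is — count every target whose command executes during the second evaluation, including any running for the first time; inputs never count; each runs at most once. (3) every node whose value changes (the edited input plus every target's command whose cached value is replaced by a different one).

render.gen now evaluates to 4.
Run set: render.gen (1 run).
Changed values: delta.txt, render.gen.

Initial pass — values computed on the first demand:
  render.gen = lenl([8, 1]) = 2

Second demand — change propagation:
  render.gen: re-runs because delta.txt [8, 1]->[0, -8, -7, 0]; new result 4.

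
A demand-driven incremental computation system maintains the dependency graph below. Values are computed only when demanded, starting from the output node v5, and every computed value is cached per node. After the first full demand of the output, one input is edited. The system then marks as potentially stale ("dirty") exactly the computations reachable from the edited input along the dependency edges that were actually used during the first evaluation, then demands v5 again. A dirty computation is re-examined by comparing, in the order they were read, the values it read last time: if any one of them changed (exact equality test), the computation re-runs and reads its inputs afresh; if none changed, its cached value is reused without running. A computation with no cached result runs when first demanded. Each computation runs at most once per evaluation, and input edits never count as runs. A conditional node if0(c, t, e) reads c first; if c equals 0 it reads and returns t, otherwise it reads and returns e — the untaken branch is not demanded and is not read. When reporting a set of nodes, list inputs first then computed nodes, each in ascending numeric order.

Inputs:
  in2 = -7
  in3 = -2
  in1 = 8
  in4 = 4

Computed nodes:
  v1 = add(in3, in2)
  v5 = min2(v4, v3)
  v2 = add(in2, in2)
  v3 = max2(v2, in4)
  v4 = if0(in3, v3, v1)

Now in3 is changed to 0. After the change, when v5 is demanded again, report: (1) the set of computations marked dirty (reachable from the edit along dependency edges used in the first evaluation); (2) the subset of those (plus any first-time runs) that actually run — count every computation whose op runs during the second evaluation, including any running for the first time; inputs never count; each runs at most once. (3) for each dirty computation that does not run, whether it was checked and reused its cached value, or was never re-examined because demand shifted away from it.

Marked dirty: v1, v4, v5.
Computations that run: v4, v5 — 2 in total.
Never re-examined (demand shifted away): v1.
Key observation: a condition flipped, so demand moved to the other branch — v1 is never re-examined.

First evaluation (everything demanded from the output):
  v1 = add(-2, -7) = -9
  v2 = add(-7, -7) = -14
  v3 = max2(-14, 4) = 4
  v4 = if0(in3=-2 -> else branch v1) = -9
  v5 = min2(-9, 4) = -9

Propagation after the edit:
  v1: marked dirty but never re-examined — demand shifted away from it.
  v4: runs — in3 -2->0; result 4.
  v5: runs — v4 -9->4; result 4.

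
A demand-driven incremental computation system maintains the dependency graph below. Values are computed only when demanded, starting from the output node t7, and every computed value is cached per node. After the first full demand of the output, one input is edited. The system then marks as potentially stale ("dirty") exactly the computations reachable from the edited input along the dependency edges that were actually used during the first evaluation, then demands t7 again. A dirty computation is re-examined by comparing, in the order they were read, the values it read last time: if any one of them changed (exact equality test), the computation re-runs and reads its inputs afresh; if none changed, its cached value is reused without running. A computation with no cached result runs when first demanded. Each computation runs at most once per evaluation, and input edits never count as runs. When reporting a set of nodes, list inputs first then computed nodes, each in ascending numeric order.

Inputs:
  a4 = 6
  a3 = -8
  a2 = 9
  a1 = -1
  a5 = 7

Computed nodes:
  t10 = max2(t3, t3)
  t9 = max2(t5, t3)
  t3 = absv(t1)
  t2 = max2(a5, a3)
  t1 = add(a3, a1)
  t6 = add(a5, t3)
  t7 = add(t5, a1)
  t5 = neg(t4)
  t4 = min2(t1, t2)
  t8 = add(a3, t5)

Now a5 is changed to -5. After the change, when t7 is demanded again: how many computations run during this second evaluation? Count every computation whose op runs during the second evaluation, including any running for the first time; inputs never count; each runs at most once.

Computations that run: t2, t4 — 2 in total.
Key observation: the change is absorbed at t4 — it re-runs but produces the same value, and the output's value is unchanged.

First evaluation (everything demanded from the output):
  t1 = add(-8, -1) = -9
  t2 = max2(7, -8) = 7
  t4 = min2(-9, 7) = -9
  t5 = neg(-9) = 9
  t7 = add(9, -1) = 8

Propagation after the edit:
  t2: runs — a5 7->-5; result -5.
  t4: runs — t2 7->-5; result -9 (same value as before).
  t5: checked — values it read are unchanged (t4 unchanged); reused cached 9 without running.
  t7: checked — values it read are unchanged (t5 unchanged, a1 unchanged); reused cached 8 without running.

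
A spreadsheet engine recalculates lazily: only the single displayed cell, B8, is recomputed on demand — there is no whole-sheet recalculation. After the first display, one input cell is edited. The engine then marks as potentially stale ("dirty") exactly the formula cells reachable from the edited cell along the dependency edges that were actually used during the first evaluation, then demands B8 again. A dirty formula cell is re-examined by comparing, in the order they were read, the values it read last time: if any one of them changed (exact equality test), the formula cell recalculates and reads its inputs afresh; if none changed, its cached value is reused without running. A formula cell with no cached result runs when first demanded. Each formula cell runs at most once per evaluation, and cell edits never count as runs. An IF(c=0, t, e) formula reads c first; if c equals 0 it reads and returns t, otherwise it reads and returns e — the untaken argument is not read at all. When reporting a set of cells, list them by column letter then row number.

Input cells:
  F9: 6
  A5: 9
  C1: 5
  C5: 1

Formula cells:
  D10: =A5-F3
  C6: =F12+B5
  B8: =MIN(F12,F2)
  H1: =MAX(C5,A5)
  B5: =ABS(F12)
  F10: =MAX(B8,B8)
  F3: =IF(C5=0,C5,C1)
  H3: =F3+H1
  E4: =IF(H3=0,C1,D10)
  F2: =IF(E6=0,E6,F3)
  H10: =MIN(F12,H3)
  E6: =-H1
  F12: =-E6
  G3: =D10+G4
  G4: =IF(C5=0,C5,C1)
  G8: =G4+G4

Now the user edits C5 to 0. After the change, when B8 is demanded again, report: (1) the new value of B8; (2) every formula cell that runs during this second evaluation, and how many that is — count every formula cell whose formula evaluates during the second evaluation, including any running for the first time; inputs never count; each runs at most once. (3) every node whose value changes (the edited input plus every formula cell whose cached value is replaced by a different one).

First evaluation (everything demanded from the output):
  F3 = IF(C5=0: C5=1 -> else branch C1) = 5
  H1 = MAX(1, 9) = 9
  E6 = -(9) = -9
  F2 = IF(E6=0: E6=-9 -> else branch F3) = 5
  F12 = -(-9) = 9
  B8 = MIN(9, 5) = 5

Propagation after the edit:
  F3: runs — C5 1->0; result 0.
  H1: runs — C5 1->0; result 9 (same value as before).
  E6: checked — values it read are unchanged (H1 unchanged); reused cached -9 without running.
  F2: runs — F3 5->0; result 0.
  F12: checked — values it read are unchanged (E6 unchanged); reused cached 9 without running.
  B8: runs — F2 5->0; result 0.

Key observation: the cutoff stops propagation at E6 — its inputs' values are unchanged, so it reuses its cache.

New value of B8: 0.
Formula cells that run: B8, F2, F3, H1 — 4 in total.
Values that change: B8, C5, F2, F3.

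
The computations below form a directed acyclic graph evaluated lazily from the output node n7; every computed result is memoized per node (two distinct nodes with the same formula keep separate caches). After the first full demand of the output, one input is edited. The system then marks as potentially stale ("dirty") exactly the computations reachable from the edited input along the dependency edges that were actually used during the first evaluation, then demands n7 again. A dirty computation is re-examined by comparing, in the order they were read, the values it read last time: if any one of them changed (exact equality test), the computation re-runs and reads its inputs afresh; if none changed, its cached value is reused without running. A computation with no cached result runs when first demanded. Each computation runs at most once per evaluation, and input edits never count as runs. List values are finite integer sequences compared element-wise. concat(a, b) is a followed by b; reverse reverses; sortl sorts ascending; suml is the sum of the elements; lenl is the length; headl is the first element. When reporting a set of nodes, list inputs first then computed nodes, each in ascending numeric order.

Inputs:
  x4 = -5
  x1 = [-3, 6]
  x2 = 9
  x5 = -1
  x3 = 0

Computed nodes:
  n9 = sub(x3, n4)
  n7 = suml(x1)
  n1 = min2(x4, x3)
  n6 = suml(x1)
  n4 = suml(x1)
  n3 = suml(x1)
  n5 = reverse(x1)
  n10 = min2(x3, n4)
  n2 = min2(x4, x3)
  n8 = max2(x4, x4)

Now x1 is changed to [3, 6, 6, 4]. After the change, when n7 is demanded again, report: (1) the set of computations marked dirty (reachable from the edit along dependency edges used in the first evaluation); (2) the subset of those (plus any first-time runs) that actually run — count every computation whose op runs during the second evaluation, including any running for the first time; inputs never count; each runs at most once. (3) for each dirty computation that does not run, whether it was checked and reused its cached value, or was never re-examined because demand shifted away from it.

First demand of the output computes:
  n7 = suml([-3, 6]) = 3

After the edit, cleaning proceeds:
  n7: a read changed (x1 [-3, 6]->[3, 6, 6, 4]) — executes, giving 19.

The edit dirties: n7.
1 computations run: n7.
No dirty computation escaped a run.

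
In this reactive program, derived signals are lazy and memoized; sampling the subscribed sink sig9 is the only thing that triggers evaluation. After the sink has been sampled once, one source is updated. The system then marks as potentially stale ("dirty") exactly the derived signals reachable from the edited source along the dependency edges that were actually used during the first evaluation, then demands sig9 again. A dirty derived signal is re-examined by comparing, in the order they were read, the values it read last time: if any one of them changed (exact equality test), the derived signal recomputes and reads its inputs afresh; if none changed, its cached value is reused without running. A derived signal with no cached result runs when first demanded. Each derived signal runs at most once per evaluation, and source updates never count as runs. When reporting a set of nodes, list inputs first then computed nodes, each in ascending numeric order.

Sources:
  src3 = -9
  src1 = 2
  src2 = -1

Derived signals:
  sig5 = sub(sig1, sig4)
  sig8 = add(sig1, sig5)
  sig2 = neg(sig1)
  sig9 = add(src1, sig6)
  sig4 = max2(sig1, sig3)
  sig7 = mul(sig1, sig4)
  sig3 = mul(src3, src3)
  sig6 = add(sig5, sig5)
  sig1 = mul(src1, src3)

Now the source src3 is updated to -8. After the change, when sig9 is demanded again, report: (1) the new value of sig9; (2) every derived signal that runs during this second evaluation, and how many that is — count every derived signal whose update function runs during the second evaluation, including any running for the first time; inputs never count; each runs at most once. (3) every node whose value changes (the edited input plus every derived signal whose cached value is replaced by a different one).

First demand of the output computes:
  sig1 = mul(2, -9) = -18
  sig3 = mul(-9, -9) = 81
  sig4 = max2(-18, 81) = 81
  sig5 = sub(-18, 81) = -99
  sig6 = add(-99, -99) = -198
  sig9 = add(2, -198) = -196

After the edit, cleaning proceeds:
  sig1: a read changed (src3 -9->-8) — executes, giving -16.
  sig3: a read changed (src3 -9->-8; src3 -9->-8) — executes, giving 64.
  sig4: a read changed (sig1 -18->-16; sig3 81->64) — executes, giving 64.
  sig5: a read changed (sig1 -18->-16; sig4 81->64) — executes, giving -80.
  sig6: a read changed (sig5 -99->-80; sig5 -99->-80) — executes, giving -160.
  sig9: a read changed (sig6 -198->-160) — executes, giving -158.

Demanding sig9 again yields -158.
6 derived signals run: sig1, sig3, sig4, sig5, sig6, sig9.
The nodes whose values change: src3, sig1, sig3, sig4, sig5, sig6, sig9.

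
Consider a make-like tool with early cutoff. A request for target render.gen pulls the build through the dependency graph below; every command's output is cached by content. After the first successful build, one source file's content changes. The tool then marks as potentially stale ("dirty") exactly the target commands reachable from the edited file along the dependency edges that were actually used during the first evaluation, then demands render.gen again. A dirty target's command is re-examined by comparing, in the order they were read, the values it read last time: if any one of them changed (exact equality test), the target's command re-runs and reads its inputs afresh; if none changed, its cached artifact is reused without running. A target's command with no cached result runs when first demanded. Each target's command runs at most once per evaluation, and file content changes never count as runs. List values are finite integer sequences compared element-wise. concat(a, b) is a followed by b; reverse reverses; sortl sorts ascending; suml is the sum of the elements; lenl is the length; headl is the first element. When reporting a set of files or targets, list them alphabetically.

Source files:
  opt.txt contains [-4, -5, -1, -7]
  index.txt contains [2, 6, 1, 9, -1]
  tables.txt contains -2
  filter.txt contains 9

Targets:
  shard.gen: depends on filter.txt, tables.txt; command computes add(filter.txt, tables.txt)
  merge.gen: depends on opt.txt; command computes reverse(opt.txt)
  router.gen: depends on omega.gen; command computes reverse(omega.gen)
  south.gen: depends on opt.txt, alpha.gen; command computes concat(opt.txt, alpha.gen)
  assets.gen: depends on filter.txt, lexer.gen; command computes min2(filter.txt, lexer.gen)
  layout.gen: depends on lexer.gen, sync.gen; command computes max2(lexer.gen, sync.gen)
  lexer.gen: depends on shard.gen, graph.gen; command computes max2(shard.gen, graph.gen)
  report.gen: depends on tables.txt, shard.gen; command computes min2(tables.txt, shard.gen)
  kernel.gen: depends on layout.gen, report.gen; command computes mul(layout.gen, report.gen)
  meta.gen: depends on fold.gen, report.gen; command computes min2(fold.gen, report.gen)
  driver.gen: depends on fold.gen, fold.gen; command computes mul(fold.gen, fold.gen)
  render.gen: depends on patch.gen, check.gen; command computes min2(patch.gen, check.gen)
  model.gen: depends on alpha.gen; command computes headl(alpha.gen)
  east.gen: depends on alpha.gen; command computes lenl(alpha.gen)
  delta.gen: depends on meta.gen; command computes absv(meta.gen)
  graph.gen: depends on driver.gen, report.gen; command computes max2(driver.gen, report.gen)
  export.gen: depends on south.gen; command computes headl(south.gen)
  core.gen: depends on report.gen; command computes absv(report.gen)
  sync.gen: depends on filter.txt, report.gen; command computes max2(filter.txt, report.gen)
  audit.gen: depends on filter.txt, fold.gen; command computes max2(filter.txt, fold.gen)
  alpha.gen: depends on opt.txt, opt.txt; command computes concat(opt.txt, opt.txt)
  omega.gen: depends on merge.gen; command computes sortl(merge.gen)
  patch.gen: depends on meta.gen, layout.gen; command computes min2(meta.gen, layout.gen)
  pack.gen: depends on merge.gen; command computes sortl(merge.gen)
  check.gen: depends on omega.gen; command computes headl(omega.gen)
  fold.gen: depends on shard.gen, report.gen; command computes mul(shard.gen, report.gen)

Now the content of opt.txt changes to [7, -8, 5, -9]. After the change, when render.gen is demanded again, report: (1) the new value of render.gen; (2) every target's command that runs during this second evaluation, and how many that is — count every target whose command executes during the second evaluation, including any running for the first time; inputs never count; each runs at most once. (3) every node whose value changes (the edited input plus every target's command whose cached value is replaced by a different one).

First demand of the output computes:
  merge.gen = reverse([-4, -5, -1, -7]) = [-7, -1, -5, -4]
  omega.gen = sortl([-7, -1, -5, -4]) = [-7, -5, -4, -1]
  check.gen = headl([-7, -5, -4, -1]) = -7
  shard.gen = add(9, -2) = 7
  report.gen = min2(-2, 7) = -2
  fold.gen = mul(7, -2) = -14
  driver.gen = mul(-14, -14) = 196
  graph.gen = max2(196, -2) = 196
  lexer.gen = max2(7, 196) = 196
  meta.gen = min2(-14, -2) = -14
  sync.gen = max2(9, -2) = 9
  layout.gen = max2(196, 9) = 196
  patch.gen = min2(-14, 196) = -14
  render.gen = min2(-14, -7) = -14

After the edit, cleaning proceeds:
  merge.gen: a read changed (opt.txt [-4, -5, -1, -7]->[7, -8, 5, -9]) — executes, giving [-9, 5, -8, 7].
  omega.gen: a read changed (merge.gen [-7, -1, -5, -4]->[-9, 5, -8, 7]) — executes, giving [-9, -8, 5, 7].
  check.gen: a read changed (omega.gen [-7, -5, -4, -1]->[-9, -8, 5, 7]) — executes, giving -9.
  render.gen: a read changed (check.gen -7->-9) — executes, giving -14 — identical to its old value.

Demanding render.gen again yields -14.
4 target commands run: check.gen, merge.gen, omega.gen, render.gen.
The nodes whose values change: check.gen, merge.gen, omega.gen, opt.txt.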